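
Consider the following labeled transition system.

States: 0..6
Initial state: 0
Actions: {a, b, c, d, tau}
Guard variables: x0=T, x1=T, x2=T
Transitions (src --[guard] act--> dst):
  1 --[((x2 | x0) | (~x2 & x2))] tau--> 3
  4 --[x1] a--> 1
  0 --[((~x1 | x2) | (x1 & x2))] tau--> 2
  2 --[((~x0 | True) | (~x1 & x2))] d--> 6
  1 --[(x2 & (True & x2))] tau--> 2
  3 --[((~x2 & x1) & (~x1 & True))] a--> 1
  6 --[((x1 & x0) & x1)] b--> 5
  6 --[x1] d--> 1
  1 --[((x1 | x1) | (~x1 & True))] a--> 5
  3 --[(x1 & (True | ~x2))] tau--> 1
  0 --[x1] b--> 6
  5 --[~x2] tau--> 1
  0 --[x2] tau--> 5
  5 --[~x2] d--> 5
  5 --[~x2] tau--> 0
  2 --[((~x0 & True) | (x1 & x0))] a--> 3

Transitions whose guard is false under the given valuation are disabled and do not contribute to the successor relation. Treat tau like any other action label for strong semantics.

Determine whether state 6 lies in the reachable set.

Answer: REACHABLE

Working:
12 transition(s) survive guard evaluation.
L0 = {0}
L1 = {2,5,6}  cumulative {0,2,5,6}
L2 = {1,3}  cumulative {0,1,2,3,5,6}
Reach set: {0,1,2,3,5,6}
trace reaching 6: b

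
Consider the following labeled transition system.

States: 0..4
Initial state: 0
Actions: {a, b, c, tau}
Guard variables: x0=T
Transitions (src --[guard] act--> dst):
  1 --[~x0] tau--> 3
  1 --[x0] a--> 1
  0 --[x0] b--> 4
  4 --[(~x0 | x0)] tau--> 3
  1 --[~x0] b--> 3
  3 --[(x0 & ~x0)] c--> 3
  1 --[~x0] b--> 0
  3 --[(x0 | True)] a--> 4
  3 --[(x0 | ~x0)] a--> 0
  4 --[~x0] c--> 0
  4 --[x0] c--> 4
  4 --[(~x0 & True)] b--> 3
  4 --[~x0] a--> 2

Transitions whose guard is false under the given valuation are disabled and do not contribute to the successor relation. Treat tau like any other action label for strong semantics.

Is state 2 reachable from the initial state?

6 transition(s) survive guard evaluation.
depth 0: {0}
depth 1: {4}  total {0,4}
depth 2: {3}  total {0,3,4}
Reachable = {0,3,4}

Answer: UNREACHABLE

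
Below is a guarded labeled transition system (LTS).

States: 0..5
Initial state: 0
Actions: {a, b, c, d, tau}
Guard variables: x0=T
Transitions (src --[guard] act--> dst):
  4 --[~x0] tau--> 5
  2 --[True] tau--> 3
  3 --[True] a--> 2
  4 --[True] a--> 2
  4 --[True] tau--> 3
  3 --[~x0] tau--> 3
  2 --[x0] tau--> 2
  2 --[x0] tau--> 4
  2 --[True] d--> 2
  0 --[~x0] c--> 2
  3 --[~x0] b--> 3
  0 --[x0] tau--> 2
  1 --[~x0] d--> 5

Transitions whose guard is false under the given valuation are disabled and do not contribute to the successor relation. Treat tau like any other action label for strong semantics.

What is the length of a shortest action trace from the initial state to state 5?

Breadth-first toward 5:
  L0 = {0}
  L1 = {2}
  L2 = {3,4}
5 never appears.

Answer: UNREACHABLE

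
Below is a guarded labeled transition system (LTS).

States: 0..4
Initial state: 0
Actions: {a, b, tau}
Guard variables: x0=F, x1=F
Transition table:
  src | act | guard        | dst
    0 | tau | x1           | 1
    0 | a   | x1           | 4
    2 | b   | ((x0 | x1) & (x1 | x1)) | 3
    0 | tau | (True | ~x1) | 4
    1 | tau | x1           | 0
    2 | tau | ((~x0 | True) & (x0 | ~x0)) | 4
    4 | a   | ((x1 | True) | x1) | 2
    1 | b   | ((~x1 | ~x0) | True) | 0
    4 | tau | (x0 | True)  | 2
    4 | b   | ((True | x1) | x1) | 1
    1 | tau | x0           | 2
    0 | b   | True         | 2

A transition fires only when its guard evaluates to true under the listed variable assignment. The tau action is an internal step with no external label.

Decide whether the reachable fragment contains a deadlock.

Answer: DEADLOCK-FREE

Analysis:
Reachable = {0,1,2,4}
  0: b→2  tau→4  [2 exit(s)]
  1: b→0  [1 exit(s)]
  2: tau→4  [1 exit(s)]
  4: a→2  b→1  tau→2  [3 exit(s)]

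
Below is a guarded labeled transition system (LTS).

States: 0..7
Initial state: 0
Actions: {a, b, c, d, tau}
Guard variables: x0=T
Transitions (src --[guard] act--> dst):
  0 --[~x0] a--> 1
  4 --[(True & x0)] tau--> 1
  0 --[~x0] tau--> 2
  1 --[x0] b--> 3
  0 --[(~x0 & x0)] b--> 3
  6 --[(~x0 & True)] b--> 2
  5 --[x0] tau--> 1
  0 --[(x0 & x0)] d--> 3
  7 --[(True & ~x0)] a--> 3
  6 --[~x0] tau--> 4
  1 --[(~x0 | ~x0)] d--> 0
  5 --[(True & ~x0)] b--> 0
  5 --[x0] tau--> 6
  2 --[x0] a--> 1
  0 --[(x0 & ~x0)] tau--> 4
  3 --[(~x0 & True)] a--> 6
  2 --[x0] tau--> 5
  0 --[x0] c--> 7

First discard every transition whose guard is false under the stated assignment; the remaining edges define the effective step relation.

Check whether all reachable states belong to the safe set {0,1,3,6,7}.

Answer: INVARIANT HOLDS

Working:
Safe = {0,1,3,6,7}
R = {0,3,7}
  0: ✓
  3: ✓
  7: ✓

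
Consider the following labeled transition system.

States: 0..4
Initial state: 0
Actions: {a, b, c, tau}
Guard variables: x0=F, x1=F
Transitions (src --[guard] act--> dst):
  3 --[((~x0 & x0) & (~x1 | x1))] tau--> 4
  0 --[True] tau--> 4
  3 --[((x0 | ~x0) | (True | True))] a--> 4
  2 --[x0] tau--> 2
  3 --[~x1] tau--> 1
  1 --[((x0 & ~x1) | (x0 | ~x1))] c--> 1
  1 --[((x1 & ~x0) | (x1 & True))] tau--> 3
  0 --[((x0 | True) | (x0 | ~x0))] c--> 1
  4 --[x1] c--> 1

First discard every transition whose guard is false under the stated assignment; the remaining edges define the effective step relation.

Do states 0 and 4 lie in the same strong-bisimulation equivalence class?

Compute ~ classes (split until stable):
  P[0] = {{0,1,2,3,4}}
  P[1] = {{0},{1},{2,4},{3}}
Fixed point at round 2; 4 class(es).
[0]={0}  [4]={2,4}

Answer: NOT BISIMILAR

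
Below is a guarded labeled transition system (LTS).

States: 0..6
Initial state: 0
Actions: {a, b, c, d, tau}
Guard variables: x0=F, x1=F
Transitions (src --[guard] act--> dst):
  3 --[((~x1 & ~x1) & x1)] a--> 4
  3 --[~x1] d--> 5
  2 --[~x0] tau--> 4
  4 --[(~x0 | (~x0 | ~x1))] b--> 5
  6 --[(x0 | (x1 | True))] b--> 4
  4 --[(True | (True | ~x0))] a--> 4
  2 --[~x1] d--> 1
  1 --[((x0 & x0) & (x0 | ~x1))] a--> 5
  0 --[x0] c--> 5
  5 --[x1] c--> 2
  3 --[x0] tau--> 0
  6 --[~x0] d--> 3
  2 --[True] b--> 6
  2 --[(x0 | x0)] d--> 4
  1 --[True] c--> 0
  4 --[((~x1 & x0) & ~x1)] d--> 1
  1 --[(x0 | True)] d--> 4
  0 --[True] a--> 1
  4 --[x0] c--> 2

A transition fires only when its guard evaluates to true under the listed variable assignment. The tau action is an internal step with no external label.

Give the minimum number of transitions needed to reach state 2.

Answer: UNREACHABLE

Analysis:
Layered search for 2:
  L0 = {0}
  L1 = {1}
  L2 = {4}
  L3 = {5}
2 never appears.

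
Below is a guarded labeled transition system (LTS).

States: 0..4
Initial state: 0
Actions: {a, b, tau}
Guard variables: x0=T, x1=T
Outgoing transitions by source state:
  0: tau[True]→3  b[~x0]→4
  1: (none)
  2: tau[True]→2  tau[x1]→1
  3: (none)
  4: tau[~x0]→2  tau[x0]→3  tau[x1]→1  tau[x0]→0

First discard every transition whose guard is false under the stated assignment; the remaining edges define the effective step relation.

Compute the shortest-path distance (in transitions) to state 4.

Answer: UNREACHABLE

Working:
BFS to 4:
  Layer 0: {0}
  Layer 1: {3}
4 never appears.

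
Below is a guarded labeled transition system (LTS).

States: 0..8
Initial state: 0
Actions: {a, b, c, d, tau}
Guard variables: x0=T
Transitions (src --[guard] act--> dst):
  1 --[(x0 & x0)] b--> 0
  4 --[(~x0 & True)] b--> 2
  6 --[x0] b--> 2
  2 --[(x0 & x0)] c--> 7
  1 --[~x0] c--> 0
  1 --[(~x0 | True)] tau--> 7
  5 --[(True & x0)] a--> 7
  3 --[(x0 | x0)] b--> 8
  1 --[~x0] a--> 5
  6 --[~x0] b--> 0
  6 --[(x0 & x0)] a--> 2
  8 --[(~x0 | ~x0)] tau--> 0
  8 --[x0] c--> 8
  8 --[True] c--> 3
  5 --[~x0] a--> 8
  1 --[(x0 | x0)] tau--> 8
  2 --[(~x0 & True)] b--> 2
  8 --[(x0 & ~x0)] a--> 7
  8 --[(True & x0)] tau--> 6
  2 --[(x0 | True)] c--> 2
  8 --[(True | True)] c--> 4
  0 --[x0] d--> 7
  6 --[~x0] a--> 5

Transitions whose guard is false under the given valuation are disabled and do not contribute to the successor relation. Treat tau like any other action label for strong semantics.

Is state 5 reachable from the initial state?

14 transition(s) survive guard evaluation.
depth 0: {0}
depth 1: {7}  total {0,7}
Reach set: {0,7}

Answer: UNREACHABLE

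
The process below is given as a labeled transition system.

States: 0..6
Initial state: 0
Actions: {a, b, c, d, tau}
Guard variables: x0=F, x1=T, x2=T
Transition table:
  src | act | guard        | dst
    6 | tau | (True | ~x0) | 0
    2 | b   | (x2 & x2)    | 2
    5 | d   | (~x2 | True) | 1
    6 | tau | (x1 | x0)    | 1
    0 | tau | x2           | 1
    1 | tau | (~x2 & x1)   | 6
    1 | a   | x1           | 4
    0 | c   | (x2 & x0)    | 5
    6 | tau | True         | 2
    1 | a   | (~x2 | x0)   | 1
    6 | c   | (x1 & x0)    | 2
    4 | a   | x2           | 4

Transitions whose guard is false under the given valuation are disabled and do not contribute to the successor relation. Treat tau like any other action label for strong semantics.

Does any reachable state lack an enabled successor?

R = {0,1,4}
  0: tau→1  [1 exit(s)]
  1: a→4  [1 exit(s)]
  4: a→4  [1 exit(s)]

Answer: DEADLOCK-FREE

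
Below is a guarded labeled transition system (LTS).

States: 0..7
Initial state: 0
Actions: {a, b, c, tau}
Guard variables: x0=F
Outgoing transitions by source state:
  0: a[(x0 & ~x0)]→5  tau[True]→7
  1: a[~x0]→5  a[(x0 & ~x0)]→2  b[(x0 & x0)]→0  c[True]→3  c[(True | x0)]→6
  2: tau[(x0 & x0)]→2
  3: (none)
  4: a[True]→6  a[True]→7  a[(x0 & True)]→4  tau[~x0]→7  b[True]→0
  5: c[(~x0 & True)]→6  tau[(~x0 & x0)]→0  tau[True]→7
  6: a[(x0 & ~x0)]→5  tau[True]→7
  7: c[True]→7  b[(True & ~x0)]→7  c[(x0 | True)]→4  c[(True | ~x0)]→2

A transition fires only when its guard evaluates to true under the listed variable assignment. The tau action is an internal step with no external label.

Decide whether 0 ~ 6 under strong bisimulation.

Compute ~ classes (split until stable):
  P[0] = {{0,1,2,3,4,5,6,7}}
  P[1] = {{0,6},{1},{2,3},{4},{5},{7}}
stable after 2 split(s): 6 block(s)
class of 0: {0,6}; class of 6: {0,6}

Answer: BISIMILAR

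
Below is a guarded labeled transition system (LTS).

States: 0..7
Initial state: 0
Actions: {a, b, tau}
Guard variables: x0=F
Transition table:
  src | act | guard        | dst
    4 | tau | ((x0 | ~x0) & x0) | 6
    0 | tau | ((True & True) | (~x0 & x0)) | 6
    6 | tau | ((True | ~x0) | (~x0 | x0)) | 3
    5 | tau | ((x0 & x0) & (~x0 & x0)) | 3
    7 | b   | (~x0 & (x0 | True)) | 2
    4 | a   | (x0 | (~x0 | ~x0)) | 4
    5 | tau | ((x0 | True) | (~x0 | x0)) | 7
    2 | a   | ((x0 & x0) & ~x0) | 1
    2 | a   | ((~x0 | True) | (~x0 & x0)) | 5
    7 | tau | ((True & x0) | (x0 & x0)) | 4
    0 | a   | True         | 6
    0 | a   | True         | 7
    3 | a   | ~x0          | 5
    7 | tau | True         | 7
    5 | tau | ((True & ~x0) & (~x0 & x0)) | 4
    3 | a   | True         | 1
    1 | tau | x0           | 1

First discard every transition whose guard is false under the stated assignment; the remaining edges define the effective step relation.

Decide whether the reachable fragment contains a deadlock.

Answer: DEADLOCK at state 1

Trace:
Reachable = {0,1,2,3,5,6,7}
  0: a→6  a→7  tau→6  [deg 3]
  1: ∅  [STUCK]
  2: a→5  [deg 1]
  3: a→1  a→5  [deg 2]
  5: tau→7  [deg 1]
  6: tau→3  [deg 1]
  7: b→2  tau→7  [deg 2]
witness 1: tau·tau·a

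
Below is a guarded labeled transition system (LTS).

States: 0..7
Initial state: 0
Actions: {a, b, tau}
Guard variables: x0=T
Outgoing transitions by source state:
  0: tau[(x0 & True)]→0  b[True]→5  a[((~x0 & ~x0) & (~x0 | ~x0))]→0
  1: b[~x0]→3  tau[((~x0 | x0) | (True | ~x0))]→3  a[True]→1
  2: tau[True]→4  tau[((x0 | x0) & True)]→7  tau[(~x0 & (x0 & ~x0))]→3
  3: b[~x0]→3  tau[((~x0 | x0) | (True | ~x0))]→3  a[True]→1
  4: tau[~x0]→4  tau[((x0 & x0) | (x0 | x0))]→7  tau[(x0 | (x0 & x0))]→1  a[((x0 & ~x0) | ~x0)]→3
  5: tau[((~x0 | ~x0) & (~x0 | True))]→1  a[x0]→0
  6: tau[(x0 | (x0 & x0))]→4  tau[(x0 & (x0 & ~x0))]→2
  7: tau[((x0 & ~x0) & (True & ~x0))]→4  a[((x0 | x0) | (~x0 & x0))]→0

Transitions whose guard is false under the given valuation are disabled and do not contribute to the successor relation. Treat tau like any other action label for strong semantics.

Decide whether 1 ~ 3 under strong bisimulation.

Compute ~ classes (split until stable):
  round 0: {{0,1,2,3,4,5,6,7}}
  round 1: {{0},{1,3},{2,4,6},{5,7}}
  round 2: {{0},{1,3},{2},{4},{5,7},{6}}
stable after 3 split(s): 6 block(s)
1∈{1,3}, 3∈{1,3}

Answer: BISIMILAR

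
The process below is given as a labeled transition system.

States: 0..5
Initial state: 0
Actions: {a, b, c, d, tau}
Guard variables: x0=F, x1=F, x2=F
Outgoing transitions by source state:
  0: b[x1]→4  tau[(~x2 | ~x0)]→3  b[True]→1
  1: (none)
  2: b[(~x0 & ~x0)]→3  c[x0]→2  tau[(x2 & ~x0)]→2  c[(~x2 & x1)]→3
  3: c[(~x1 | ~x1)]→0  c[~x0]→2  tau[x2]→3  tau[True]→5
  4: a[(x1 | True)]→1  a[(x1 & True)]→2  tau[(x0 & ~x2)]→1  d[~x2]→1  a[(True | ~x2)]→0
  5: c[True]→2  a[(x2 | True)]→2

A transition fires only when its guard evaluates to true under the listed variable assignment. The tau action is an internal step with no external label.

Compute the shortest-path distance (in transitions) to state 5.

Layered search for 5:
  L0 = {0}
  L1 = {1,3}
  L2 = {2,5}
first hit 5 at d=2 via tau·tau

Answer: 2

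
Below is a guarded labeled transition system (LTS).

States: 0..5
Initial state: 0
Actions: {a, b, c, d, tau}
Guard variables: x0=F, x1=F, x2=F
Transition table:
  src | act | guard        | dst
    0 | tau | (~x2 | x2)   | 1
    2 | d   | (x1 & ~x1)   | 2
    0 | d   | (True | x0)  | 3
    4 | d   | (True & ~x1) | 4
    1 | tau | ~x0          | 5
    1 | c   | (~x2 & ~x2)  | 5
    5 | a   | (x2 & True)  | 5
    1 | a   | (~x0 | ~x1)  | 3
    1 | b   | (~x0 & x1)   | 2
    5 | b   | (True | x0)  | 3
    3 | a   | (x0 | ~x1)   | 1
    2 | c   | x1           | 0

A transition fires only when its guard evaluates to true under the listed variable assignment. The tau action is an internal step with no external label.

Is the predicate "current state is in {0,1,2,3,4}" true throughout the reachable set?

Safe = {0,1,2,3,4}
Reachable = {0,1,3,5}
  0: ok
  1: ok
  3: ok
  5: outside
counterexample path to 5: tau·tau

Answer: INVARIANT VIOLATED at state 5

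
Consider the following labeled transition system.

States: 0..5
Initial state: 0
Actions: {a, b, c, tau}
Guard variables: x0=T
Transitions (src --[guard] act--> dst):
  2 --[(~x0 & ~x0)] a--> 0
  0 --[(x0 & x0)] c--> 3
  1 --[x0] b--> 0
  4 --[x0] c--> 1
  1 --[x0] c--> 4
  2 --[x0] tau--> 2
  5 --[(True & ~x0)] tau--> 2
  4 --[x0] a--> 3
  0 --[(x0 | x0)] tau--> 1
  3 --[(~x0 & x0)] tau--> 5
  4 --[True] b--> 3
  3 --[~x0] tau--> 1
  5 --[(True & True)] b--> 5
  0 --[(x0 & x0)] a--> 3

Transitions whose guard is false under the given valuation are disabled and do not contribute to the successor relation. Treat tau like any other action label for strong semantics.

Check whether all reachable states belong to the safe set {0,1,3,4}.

Answer: INVARIANT HOLDS

Trace:
Safe = {0,1,3,4}
Reachable = {0,1,3,4}
  0: ok
  1: ok
  3: ok
  4: ok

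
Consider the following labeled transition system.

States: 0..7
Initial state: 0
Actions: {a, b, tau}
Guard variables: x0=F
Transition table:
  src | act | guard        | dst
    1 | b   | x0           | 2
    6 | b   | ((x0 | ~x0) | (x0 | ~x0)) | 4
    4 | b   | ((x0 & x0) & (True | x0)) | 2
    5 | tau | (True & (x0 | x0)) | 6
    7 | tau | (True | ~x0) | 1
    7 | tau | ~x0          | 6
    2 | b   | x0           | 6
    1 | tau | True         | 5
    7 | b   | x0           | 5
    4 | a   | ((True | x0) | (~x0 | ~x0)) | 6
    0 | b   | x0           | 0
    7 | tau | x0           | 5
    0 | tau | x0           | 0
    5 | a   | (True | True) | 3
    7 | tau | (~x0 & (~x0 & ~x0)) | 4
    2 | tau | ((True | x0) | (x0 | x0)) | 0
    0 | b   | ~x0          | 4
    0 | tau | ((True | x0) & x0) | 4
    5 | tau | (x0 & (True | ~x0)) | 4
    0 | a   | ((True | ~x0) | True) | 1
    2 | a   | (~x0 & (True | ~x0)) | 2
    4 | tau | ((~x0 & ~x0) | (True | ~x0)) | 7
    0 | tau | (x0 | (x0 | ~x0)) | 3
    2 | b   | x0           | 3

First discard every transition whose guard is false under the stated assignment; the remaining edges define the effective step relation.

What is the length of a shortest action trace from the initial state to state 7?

Layered search for 7:
  depth 0: {0}
  depth 1: {1,3,4}
  depth 2: {5,6,7}
7 enters at depth 2; path b·tau

Answer: 2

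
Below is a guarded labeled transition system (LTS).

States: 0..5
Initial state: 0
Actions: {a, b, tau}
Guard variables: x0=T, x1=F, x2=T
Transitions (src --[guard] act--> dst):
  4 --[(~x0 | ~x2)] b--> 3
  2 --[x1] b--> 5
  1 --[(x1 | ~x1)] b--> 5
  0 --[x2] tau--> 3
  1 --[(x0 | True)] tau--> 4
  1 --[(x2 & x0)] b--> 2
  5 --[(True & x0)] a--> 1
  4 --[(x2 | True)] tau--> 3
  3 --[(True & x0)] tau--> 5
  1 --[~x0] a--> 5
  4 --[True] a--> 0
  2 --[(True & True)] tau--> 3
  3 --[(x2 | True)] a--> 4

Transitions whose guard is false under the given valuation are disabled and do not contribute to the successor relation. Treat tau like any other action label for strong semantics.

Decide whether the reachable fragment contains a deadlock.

Reach set: {0,1,2,3,4,5}
  0: tau→3  [deg 1]
  1: b→2  b→5  tau→4  [deg 3]
  2: tau→3  [deg 1]
  3: a→4  tau→5  [deg 2]
  4: a→0  tau→3  [deg 2]
  5: a→1  [deg 1]

Answer: DEADLOCK-FREE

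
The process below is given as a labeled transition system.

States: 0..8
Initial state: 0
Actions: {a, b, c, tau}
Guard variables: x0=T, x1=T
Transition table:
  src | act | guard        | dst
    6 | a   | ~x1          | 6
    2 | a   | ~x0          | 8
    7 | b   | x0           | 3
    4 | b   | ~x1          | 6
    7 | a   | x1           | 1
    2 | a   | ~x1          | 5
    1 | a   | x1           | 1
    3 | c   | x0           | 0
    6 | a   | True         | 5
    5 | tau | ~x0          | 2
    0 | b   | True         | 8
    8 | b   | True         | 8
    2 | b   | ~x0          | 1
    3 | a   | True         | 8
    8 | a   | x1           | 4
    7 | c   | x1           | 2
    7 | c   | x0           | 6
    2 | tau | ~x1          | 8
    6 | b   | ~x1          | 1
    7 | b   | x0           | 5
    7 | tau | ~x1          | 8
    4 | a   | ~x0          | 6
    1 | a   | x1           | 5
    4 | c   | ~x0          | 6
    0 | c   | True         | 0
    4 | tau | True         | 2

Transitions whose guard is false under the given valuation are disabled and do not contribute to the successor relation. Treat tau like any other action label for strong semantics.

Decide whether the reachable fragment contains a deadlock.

Answer: DEADLOCK at state 2

Working:
Reachable = {0,2,4,8}
  0: b→8  c→0  [2 out]
  2: ∅  [no exit]
  4: tau→2  [1 out]
  8: a→4  b→8  [2 out]
Path to 2: b·a·tau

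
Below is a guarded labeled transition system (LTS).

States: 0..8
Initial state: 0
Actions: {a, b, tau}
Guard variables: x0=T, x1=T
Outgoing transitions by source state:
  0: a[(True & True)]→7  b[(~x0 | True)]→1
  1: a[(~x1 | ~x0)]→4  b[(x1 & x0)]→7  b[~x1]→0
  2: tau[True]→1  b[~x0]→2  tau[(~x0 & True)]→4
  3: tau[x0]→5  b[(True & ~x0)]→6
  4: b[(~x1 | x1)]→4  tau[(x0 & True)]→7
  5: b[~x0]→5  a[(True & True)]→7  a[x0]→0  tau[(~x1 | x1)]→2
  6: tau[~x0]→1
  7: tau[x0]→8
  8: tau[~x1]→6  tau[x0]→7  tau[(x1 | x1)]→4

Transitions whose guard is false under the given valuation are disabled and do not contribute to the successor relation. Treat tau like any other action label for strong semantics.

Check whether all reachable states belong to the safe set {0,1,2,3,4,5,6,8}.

Answer: INVARIANT VIOLATED at state 7

Working:
Safe = {0,1,2,3,4,5,6,8}
R = {0,1,4,7,8}
  0: safe
  1: safe
  4: safe
  7: ✗ unsafe
  8: safe
witness against invariant: a → 7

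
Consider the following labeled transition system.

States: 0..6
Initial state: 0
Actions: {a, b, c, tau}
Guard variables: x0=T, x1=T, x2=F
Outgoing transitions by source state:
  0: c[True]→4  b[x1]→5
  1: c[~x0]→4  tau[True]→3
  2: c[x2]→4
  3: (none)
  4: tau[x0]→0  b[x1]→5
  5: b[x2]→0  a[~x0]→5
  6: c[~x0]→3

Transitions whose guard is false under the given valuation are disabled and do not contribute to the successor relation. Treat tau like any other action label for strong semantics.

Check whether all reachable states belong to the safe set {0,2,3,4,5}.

Inv-set: {0,2,3,4,5}
Reachable = {0,4,5}
  0: ✓
  4: ✓
  5: ✓

Answer: INVARIANT HOLDS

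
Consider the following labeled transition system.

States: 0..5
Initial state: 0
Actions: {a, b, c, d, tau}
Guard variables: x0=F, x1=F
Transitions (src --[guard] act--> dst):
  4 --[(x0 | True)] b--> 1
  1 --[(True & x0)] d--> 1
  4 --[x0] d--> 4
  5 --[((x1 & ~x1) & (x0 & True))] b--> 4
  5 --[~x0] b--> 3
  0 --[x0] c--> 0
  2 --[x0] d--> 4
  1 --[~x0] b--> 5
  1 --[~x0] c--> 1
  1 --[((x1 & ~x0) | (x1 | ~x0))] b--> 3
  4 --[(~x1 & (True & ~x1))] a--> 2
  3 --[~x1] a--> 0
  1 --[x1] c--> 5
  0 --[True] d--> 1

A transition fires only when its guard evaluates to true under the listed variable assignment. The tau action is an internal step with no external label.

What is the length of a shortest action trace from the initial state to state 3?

Answer: 2

Trace:
Breadth-first toward 3:
  Layer 0: {0}
  Layer 1: {1}
  Layer 2: {3,5}
depth(3)=2, e.g. d·b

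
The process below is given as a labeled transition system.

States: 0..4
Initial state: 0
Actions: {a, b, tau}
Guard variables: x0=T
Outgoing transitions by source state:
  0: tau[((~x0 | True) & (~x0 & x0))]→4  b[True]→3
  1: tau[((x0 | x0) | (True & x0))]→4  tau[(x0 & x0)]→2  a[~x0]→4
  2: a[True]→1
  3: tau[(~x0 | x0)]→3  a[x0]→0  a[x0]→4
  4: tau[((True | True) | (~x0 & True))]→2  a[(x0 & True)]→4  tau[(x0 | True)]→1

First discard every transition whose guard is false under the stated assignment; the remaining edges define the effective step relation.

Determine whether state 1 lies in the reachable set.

10 transition(s) survive guard evaluation.
depth 0: {0}
depth 1: {3}  now seen {0,3}
depth 2: {4}  now seen {0,3,4}
depth 3: {1,2}  now seen {0,1,2,3,4}
Reachable = {0,1,2,3,4}
witness 1: b·a·tau

Answer: REACHABLE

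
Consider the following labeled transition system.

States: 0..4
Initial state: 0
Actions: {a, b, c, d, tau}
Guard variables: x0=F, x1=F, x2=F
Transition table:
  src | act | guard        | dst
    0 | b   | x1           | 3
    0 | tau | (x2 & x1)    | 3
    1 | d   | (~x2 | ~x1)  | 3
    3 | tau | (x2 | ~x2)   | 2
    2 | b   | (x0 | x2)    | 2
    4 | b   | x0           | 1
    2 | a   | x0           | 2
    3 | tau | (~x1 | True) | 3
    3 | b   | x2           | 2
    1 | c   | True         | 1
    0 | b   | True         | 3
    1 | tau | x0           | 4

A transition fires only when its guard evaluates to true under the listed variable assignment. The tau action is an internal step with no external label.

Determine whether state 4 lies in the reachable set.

Answer: UNREACHABLE

Trace:
After dropping false guards: 5 live edges.
Layer 0: {0}
Layer 1: {3}  now seen {0,3}
Layer 2: {2}  now seen {0,2,3}
R = {0,2,3}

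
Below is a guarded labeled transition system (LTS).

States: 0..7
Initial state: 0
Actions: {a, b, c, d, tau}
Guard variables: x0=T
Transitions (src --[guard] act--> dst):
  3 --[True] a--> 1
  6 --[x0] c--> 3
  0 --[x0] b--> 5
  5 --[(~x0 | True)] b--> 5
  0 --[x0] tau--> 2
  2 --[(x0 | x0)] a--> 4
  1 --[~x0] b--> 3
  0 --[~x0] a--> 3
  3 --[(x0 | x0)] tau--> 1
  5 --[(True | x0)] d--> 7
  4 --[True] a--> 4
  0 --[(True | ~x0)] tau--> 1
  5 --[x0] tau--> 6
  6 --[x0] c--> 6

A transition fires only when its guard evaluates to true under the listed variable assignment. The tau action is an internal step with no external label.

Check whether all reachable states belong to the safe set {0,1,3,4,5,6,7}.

Inv-set: {0,1,3,4,5,6,7}
R = {0,1,2,3,4,5,6,7}
  0: safe
  1: safe
  2: ✗ unsafe
  3: safe
  4: safe
  5: safe
  6: safe
  7: safe
reach 2 via tau — violates

Answer: INVARIANT VIOLATED at state 2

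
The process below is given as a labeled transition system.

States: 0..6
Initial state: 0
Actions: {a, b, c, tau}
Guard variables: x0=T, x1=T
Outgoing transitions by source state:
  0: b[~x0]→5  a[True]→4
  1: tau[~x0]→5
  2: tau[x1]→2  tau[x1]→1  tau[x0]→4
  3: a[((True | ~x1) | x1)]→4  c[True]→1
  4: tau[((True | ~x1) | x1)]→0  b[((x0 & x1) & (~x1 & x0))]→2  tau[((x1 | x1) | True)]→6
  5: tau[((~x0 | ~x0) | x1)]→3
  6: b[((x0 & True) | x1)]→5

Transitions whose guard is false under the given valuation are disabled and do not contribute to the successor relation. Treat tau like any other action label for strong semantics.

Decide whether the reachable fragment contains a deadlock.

Answer: DEADLOCK at state 1

Trace:
Reachable = {0,1,3,4,5,6}
  0: a→4  [deg 1]
  1: ∅  [no exit]
  3: a→4  c→1  [deg 2]
  4: tau→0  tau→6  [deg 2]
  5: tau→3  [deg 1]
  6: b→5  [deg 1]
witness 1: a·tau·b·tau·c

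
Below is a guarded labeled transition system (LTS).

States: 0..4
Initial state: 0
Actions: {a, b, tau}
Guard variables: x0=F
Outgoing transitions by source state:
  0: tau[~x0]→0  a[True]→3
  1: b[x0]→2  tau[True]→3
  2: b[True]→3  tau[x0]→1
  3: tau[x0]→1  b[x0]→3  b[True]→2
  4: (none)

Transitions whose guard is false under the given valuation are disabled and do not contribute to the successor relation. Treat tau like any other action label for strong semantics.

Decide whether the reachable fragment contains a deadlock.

Answer: DEADLOCK-FREE

Analysis:
R = {0,2,3}
  0: a→3  tau→0  [2 exit(s)]
  2: b→3  [1 exit(s)]
  3: b→2  [1 exit(s)]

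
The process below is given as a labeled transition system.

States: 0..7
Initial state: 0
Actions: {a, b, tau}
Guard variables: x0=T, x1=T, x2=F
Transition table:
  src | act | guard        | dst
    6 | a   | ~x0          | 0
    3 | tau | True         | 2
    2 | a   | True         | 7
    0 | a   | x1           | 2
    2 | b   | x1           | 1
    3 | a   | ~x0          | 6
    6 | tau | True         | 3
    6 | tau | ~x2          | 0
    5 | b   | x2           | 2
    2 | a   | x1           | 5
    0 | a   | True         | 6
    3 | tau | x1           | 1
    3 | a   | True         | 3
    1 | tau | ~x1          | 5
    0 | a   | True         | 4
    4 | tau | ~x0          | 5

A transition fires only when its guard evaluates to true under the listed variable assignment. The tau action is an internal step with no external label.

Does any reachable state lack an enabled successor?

Answer: DEADLOCK at state 1

Trace:
Reachable = {0,1,2,3,4,5,6,7}
  0: a→2  a→4  a→6  [deg 3]
  1: ∅  [no exit]
  2: a→5  a→7  b→1  [deg 3]
  3: a→3  tau→1  tau→2  [deg 3]
  4: ∅  [no exit]
  5: ∅  [no exit]
  6: tau→0  tau→3  [deg 2]
  7: ∅  [no exit]
trace reaching 1: a·b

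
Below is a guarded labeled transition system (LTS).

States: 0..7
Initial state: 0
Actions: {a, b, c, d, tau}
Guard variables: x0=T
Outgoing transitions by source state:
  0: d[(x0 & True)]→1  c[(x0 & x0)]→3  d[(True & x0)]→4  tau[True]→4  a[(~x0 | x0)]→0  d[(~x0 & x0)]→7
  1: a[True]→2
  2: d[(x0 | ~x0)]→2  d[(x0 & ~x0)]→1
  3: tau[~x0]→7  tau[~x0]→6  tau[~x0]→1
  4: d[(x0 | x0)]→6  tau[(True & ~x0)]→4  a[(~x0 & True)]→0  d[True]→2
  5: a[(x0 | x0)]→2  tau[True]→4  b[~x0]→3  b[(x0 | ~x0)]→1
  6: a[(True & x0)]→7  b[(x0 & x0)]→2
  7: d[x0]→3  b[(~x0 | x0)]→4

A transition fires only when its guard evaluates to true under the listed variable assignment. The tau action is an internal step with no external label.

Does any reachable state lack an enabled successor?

R = {0,1,2,3,4,6,7}
  0: a→0  c→3  d→1  d→4  tau→4  [5 exit(s)]
  1: a→2  [1 exit(s)]
  2: d→2  [1 exit(s)]
  3: ∅  [no exit]
  4: d→2  d→6  [2 exit(s)]
  6: a→7  b→2  [2 exit(s)]
  7: b→4  d→3  [2 exit(s)]
Path to 3: c

Answer: DEADLOCK at state 3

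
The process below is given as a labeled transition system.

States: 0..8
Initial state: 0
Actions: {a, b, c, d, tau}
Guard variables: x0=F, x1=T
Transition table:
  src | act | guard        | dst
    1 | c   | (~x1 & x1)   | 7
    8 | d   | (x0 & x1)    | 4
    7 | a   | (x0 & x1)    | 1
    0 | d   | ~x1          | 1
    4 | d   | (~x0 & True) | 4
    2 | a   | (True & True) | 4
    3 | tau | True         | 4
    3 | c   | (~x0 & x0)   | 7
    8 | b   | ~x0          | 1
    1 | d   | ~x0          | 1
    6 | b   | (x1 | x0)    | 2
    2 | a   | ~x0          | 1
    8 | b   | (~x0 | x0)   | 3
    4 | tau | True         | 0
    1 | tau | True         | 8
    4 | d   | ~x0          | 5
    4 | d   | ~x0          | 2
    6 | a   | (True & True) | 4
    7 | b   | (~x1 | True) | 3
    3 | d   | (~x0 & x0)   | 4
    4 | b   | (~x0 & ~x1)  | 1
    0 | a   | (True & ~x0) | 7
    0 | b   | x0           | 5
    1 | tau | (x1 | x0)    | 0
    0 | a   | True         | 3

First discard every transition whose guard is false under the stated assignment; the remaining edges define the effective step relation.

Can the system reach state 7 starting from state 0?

Answer: REACHABLE

Working:
After dropping false guards: 17 live edges.
L0 = {0}
L1 = {3,7}  now seen {0,3,7}
L2 = {4}  now seen {0,3,4,7}
L3 = {2,5}  now seen {0,2,3,4,5,7}
L4 = {1}  now seen {0,1,2,3,4,5,7}
L5 = {8}  now seen {0,1,2,3,4,5,7,8}
Reachable = {0,1,2,3,4,5,7,8}
trace reaching 7: a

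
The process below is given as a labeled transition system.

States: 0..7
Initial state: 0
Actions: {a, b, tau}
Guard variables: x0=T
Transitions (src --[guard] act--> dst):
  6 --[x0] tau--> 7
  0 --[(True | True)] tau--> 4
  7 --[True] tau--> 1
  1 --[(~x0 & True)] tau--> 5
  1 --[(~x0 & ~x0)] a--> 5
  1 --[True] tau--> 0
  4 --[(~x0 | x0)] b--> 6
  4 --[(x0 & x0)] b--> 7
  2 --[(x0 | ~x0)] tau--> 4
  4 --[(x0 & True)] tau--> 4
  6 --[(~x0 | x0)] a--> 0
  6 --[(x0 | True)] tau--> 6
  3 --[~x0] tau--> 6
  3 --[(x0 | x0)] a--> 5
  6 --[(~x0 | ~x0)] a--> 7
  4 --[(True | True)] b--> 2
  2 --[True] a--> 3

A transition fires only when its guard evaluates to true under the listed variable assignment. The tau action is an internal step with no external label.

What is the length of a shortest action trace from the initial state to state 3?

BFS to 3:
  Layer 0: {0}
  Layer 1: {4}
  Layer 2: {2,6,7}
  Layer 3: {1,3}
first hit 3 at d=3 via tau·b·a

Answer: 3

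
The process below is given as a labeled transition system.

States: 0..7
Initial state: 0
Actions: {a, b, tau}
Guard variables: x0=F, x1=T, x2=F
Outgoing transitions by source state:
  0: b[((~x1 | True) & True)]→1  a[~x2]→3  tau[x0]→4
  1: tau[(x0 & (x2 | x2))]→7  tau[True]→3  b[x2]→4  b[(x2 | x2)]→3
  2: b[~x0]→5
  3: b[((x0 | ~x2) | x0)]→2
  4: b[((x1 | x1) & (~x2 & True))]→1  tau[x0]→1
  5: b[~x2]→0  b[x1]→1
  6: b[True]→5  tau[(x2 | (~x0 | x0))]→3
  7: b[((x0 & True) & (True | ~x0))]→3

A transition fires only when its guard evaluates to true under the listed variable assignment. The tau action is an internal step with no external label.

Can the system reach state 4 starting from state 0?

After dropping false guards: 10 live edges.
depth 0: {0}
depth 1: {1,3}  cumulative {0,1,3}
depth 2: {2}  cumulative {0,1,2,3}
depth 3: {5}  cumulative {0,1,2,3,5}
R = {0,1,2,3,5}

Answer: UNREACHABLE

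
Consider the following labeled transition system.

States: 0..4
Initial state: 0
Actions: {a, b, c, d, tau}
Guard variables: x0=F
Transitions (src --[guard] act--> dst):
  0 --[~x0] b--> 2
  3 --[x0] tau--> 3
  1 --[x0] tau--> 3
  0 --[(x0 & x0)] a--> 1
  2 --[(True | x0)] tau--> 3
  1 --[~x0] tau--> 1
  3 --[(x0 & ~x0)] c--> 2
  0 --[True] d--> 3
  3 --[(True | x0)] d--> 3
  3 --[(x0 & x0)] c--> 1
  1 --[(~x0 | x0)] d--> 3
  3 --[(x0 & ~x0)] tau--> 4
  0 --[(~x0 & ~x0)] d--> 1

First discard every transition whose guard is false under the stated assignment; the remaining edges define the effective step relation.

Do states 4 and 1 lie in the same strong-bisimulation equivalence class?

Compute ~ classes (split until stable):
  P[0] = {{0,1,2,3,4}}
  P[1] = {{0},{1},{2},{3},{4}}
Fixed point at round 2; 5 class(es).
[4]={4}  [1]={1}

Answer: NOT BISIMILAR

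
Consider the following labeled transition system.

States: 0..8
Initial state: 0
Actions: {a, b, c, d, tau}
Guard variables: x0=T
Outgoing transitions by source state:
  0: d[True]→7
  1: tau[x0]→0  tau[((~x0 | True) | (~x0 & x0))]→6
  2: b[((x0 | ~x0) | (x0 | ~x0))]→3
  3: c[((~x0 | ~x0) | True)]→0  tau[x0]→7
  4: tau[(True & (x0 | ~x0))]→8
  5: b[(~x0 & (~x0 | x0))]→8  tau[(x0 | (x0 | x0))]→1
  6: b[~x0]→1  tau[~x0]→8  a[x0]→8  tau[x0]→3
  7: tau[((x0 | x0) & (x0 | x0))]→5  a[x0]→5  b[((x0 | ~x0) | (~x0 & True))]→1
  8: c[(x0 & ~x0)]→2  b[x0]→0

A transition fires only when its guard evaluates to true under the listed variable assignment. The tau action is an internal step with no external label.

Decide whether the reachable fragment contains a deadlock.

Answer: DEADLOCK-FREE

Trace:
R = {0,1,3,5,6,7,8}
  0: d→7  [1 exit(s)]
  1: tau→0  tau→6  [2 exit(s)]
  3: c→0  tau→7  [2 exit(s)]
  5: tau→1  [1 exit(s)]
  6: a→8  tau→3  [2 exit(s)]
  7: a→5  b→1  tau→5  [3 exit(s)]
  8: b→0  [1 exit(s)]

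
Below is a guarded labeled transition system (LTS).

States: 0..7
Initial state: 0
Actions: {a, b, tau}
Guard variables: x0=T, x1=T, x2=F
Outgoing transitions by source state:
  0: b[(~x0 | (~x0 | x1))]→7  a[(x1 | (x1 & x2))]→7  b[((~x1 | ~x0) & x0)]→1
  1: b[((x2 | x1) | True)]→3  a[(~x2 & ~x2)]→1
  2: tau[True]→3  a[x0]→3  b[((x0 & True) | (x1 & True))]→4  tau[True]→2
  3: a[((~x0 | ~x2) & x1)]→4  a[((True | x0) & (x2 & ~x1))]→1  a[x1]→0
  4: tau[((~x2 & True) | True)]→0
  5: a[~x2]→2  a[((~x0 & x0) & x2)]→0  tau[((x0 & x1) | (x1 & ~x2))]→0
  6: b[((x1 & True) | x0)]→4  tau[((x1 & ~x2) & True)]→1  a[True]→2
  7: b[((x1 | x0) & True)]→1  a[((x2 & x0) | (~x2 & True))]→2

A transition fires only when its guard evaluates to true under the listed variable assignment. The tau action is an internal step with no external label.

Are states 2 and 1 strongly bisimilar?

Refine partition for ~:
  P[0] = {{0,1,2,3,4,5,6,7}}
  P[1] = {{0,1,7},{2,6},{3},{4},{5}}
  P[2] = {{0},{1},{2},{3},{4},{5},{6},{7}}
stable after 3 split(s): 8 block(s)
[2]={2}  [1]={1}

Answer: NOT BISIMILAR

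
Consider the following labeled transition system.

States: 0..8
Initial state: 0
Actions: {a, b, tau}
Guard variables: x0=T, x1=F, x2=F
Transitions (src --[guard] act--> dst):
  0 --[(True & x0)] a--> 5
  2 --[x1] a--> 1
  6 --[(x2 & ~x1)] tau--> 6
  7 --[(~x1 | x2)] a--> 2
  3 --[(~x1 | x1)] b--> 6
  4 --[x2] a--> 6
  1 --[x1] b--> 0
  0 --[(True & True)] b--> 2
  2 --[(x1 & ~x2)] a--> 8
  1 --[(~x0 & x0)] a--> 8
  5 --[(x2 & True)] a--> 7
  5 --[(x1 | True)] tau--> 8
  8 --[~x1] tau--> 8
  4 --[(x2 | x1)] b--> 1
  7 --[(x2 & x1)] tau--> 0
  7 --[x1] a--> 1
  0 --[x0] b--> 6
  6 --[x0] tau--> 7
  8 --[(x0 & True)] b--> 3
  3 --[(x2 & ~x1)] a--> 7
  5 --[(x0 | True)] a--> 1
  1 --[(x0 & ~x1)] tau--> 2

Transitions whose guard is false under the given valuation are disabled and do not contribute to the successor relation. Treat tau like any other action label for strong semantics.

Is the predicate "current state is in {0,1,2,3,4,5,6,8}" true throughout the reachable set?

Answer: INVARIANT VIOLATED at state 7

Analysis:
Safe = {0,1,2,3,4,5,6,8}
Reach set: {0,1,2,3,5,6,7,8}
  0: ✓
  1: ✓
  2: ✓
  3: ✓
  5: ✓
  6: ✓
  7: outside
  8: ✓
counterexample path to 7: b·tau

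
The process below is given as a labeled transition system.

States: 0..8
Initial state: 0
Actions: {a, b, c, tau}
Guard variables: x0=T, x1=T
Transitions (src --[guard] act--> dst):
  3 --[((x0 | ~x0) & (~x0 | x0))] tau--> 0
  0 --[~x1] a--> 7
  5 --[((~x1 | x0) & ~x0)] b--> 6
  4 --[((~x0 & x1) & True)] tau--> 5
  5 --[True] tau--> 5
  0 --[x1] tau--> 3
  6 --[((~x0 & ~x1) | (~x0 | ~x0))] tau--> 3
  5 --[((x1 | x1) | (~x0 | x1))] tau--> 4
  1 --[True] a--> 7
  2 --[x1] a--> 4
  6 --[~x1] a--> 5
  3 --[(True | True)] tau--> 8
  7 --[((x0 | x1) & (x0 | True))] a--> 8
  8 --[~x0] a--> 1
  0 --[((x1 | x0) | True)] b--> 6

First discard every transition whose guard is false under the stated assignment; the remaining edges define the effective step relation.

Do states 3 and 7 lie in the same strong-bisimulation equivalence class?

Answer: NOT BISIMILAR

Working:
Refine partition for ~:
  π0 = {{0,1,2,3,4,5,6,7,8}}
  π1 = {{0},{1,2,7},{3,5},{4,6,8}}
  π2 = {{0},{1},{2,7},{3},{4,6,8},{5}}
stable after 3 split(s): 6 block(s)
[3]={3}  [7]={2,7}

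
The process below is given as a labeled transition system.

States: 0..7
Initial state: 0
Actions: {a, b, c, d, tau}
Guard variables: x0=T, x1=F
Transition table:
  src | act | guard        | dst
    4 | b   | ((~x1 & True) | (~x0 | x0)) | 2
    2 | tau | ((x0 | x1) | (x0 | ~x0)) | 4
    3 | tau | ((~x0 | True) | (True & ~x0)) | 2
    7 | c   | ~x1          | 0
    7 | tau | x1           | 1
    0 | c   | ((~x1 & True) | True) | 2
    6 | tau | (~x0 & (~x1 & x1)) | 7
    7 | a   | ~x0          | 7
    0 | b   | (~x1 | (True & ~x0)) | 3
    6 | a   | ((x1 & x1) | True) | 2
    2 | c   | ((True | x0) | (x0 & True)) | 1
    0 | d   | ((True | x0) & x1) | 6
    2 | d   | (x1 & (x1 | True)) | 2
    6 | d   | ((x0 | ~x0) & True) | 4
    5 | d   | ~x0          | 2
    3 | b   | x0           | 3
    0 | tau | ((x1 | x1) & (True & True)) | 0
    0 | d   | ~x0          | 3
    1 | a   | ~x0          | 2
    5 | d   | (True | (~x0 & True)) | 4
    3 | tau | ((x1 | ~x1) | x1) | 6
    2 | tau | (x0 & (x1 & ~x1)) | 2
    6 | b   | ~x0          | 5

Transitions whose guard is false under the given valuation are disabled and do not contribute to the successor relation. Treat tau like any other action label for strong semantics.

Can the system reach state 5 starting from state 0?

Answer: UNREACHABLE

Trace:
Guard filter leaves 12 enabled edge(s).
depth 0: {0}
depth 1: {2,3}  cumulative {0,2,3}
depth 2: {1,4,6}  cumulative {0,1,2,3,4,6}
R = {0,1,2,3,4,6}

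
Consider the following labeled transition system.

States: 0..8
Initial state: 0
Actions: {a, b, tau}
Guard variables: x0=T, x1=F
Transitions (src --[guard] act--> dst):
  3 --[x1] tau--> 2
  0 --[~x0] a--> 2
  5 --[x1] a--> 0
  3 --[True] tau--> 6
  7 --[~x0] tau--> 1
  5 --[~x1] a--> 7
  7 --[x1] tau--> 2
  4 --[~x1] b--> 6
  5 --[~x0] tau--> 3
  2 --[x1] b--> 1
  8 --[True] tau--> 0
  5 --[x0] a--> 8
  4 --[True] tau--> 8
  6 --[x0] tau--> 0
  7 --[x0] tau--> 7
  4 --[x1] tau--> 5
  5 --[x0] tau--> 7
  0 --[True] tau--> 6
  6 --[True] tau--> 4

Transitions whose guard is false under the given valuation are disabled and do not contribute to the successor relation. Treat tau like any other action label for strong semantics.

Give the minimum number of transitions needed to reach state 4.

Answer: 2

Analysis:
Layered search for 4:
  L0 = {0}
  L1 = {6}
  L2 = {4}
first hit 4 at d=2 via tau·tau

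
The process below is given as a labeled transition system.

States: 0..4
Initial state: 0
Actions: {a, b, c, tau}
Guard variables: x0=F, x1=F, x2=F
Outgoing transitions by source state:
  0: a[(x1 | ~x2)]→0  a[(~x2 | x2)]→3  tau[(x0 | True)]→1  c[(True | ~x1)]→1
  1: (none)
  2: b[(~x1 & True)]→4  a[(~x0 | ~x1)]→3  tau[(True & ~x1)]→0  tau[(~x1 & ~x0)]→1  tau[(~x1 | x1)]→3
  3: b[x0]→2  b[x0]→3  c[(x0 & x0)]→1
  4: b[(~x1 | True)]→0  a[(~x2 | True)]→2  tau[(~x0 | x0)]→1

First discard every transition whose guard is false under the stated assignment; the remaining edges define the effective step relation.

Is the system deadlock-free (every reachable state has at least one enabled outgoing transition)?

Reach set: {0,1,3}
  0: a→0  a→3  c→1  tau→1  [deg 4]
  1: ∅  [STUCK]
  3: ∅  [STUCK]
witness 1: tau

Answer: DEADLOCK at state 1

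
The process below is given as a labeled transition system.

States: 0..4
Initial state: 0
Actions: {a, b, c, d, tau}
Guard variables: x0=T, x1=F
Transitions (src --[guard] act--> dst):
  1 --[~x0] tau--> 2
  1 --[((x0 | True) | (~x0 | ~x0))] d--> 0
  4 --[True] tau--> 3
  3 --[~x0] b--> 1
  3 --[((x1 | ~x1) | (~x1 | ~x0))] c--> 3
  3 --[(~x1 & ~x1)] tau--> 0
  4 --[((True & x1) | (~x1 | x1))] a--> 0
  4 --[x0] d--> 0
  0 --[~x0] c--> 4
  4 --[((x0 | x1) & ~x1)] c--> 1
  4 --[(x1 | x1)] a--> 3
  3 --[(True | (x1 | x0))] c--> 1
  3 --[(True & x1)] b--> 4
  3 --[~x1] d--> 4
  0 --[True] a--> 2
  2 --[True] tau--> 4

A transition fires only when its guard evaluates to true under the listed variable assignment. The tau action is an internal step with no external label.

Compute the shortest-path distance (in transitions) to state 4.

Layered search for 4:
  L0 = {0}
  L1 = {2}
  L2 = {4}
depth(4)=2, e.g. a·tau

Answer: 2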